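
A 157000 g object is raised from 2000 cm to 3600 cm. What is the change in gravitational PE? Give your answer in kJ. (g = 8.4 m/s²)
Convert to SI: m = 157.0 kg, Δh = 16.0 m
ΔPE = mgΔh = (157.0)(8.4)(16.0) = 21100.8 J = 21.1 kJ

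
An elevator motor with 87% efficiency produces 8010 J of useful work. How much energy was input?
W_in = W_out/η = 8010/0.87 = 9207 J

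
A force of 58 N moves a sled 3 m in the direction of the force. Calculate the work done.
W = F·d = (58)(3) = 174.0 J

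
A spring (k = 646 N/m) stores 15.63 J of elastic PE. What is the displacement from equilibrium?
x = √(2·PE/k) = √(2·15.63/646) = 0.22 m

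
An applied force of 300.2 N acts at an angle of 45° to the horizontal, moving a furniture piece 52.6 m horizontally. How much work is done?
W = F·d·cosθ = (300.2)(52.6)cos(45°) = 11170 J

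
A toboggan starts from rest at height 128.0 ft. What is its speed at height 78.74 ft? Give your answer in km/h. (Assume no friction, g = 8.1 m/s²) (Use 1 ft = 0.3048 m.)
Convert to SI: h₁−h₂ = 15.0144 m
mgh₁ = mgh₂ + ½mv² ⇒ v = √(2g(h₁−h₂)) = √(2·8.1·15.0144) = 15.596 m/s = 56.15 km/h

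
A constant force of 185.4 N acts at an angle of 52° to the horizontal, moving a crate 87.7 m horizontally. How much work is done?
W = F·d·cosθ = (185.4)(87.7)cos(52°) = 10010 J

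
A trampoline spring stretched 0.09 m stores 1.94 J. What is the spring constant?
k = 2·PE/x² = 2·1.94/(0.09)² = 479.0 N/m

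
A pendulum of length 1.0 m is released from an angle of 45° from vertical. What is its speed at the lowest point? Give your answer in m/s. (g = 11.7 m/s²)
h = L(1 − cosθ) = 1.0(1 − cos45°) = 0.292893 m
v = √(2gh) = √(2·11.7·0.292893) = 2.618 m/s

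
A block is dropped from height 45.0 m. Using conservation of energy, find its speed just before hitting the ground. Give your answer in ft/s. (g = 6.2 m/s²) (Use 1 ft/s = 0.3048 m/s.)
mgh = ½mv² ⇒ v = √(2gh) = √(2·6.2·45.0) = 23.622 m/s = 77.5 ft/s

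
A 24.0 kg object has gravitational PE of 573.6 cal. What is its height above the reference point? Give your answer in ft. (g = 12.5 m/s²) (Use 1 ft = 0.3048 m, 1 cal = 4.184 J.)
Convert to SI: m = 24.0 kg, PE = 2399.94 J
h = PE/(mg) = 2399.94/(24.0·12.5) = 7.99981 m = 26.25 ft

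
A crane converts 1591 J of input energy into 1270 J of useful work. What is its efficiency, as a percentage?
η = W_out/W_in = 1270/1591 = 79.82%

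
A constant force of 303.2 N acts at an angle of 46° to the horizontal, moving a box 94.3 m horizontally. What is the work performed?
W = F·d·cosθ = (303.2)(94.3)cos(46°) = 19860 J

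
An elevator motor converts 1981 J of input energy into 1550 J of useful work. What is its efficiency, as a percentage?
η = W_out/W_in = 1550/1981 = 78.24%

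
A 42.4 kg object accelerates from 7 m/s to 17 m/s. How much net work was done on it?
W = ΔKE = ½m(v₂² − v₁²) = ½(42.4)(17² − 7²) = 5088.0 J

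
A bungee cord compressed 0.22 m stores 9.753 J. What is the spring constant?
k = 2·PE/x² = 2·9.753/(0.22)² = 403.0 N/m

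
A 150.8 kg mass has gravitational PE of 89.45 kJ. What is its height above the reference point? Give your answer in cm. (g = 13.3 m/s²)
Convert to SI: m = 150.8 kg, PE = 89450.0 J
h = PE/(mg) = 89450.0/(150.8·13.3) = 44.5992 m = 4460 cm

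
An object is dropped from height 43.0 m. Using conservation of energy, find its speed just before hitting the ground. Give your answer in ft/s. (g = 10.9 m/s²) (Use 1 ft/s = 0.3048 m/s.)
mgh = ½mv² ⇒ v = √(2gh) = √(2·10.9·43.0) = 30.617 m/s = 100.4 ft/s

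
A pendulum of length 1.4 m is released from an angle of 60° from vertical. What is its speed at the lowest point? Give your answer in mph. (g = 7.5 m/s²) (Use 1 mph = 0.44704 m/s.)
h = L(1 − cosθ) = 1.4(1 − cos60°) = 0.7 m
v = √(2gh) = √(2·7.5·0.7) = 3.24037 m/s = 7.249 mph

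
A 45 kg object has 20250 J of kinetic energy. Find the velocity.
v = √(2·KE/m) = √(2·20250/45) = 30.0 m/s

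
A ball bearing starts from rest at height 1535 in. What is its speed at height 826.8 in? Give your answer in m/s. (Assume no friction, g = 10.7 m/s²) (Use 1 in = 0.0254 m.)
Convert to SI: h₁−h₂ = 17.9883 m
mgh₁ = mgh₂ + ½mv² ⇒ v = √(2g(h₁−h₂)) = √(2·10.7·17.9883) = 19.62 m/s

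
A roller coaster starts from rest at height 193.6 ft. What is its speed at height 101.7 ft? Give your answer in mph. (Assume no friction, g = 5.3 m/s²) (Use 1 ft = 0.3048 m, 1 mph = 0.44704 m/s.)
Convert to SI: h₁−h₂ = 28.0111 m
mgh₁ = mgh₂ + ½mv² ⇒ v = √(2g(h₁−h₂)) = √(2·5.3·28.0111) = 17.2313 m/s = 38.55 mph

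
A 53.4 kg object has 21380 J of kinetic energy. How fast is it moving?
v = √(2·KE/m) = √(2·21380/53.4) = 28.3 m/s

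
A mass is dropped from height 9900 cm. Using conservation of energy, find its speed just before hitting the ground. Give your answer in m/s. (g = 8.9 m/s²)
Convert to SI: h = 99.0 m
mgh = ½mv² ⇒ v = √(2gh) = √(2·8.9·99.0) = 41.98 m/s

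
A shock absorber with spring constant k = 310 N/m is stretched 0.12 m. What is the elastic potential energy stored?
PE = ½kx² = ½(310)(0.12)² = 2.232 J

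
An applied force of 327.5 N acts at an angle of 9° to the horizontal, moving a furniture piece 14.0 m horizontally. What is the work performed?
W = F·d·cosθ = (327.5)(14.0)cos(9°) = 4529 J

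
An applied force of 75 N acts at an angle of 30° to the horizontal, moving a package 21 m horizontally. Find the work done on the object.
W = F·d·cosθ = (75)(21)cos(30°) = 1364 J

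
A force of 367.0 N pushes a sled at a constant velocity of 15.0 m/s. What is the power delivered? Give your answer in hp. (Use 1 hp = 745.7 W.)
P = Fv = (367.0)(15.0) = 5505.0 W = 7.382 hp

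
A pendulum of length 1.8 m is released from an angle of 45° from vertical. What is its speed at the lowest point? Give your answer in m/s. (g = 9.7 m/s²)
h = L(1 − cosθ) = 1.8(1 − cos45°) = 0.527208 m
v = √(2gh) = √(2·9.7·0.527208) = 3.198 m/s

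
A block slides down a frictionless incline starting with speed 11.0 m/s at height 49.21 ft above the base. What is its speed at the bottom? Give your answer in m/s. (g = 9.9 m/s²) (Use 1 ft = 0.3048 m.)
Convert to SI: v₀ = 11.0 m/s, h = 14.9992 m
½mv₀² + mgh = ½mv² ⇒ v = √(v₀² + 2gh) = √(11.0² + 2·9.9·14.9992) = 20.44 m/s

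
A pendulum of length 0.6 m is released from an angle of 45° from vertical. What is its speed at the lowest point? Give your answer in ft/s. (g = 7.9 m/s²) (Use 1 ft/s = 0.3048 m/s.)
h = L(1 − cosθ) = 0.6(1 − cos45°) = 0.175736 m
v = √(2gh) = √(2·7.9·0.175736) = 1.66632 m/s = 5.467 ft/s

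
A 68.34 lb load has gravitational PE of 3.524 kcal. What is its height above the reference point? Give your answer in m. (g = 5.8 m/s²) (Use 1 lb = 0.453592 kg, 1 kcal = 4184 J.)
Convert to SI: m = 30.9985 kg, PE = 14744.4 J
h = PE/(mg) = 14744.4/(30.9985·5.8) = 82.01 m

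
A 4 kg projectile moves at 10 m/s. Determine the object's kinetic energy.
KE = ½mv² = ½(4)(10)² = 200.0 J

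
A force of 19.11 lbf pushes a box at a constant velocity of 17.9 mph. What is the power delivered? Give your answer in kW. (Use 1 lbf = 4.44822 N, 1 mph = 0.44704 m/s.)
Convert to SI: F = 85.0055 N, v = 8.00202 m/s
P = Fv = (85.0055)(8.00202) = 680.215 W = 0.6802 kW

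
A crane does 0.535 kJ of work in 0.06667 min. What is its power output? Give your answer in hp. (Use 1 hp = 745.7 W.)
Convert to SI: W = 535.0 J, t = 4.0002 s
P = W/t = 535.0/4.0002 = 133.743 W = 0.1794 hp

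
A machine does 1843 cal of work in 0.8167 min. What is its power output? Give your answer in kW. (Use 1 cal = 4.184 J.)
Convert to SI: W = 7711.11 J, t = 49.002 s
P = W/t = 7711.11/49.002 = 157.363 W = 0.1574 kW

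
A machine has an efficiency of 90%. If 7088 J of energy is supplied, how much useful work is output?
W_out = η·W_in = 0.9·7088 = 6379.2 J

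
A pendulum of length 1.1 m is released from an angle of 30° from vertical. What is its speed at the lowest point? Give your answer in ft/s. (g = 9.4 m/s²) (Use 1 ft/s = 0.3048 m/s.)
h = L(1 − cosθ) = 1.1(1 − cos30°) = 0.147372 m
v = √(2gh) = √(2·9.4·0.147372) = 1.66451 m/s = 5.461 ft/s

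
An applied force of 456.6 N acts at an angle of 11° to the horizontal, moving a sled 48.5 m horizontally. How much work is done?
W = F·d·cosθ = (456.6)(48.5)cos(11°) = 21740 J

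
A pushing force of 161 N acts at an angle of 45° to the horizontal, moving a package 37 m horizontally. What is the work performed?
W = F·d·cosθ = (161)(37)cos(45°) = 4212 J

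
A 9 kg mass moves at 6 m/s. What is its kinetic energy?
KE = ½mv² = ½(9)(6)² = 162.0 J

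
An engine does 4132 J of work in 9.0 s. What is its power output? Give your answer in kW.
P = W/t = 4132.0/9.0 = 459.111 W = 0.4591 kW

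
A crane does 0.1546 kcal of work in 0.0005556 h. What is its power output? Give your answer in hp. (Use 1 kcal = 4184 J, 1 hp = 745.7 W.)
Convert to SI: W = 646.846 J, t = 2.00016 s
P = W/t = 646.846/2.00016 = 323.397 W = 0.4337 hp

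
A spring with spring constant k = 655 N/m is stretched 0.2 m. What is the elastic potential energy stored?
PE = ½kx² = ½(655)(0.2)² = 13.1 J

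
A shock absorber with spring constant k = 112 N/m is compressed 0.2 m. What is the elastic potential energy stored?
PE = ½kx² = ½(112)(0.2)² = 2.24 J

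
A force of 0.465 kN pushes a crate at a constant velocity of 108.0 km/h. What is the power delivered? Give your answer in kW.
Convert to SI: F = 465.0 N, v = 30.0 m/s
P = Fv = (465.0)(30.0) = 13950.0 W = 13.95 kW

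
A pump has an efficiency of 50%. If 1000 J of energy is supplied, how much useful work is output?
W_out = η·W_in = 0.5·1000 = 500.0 J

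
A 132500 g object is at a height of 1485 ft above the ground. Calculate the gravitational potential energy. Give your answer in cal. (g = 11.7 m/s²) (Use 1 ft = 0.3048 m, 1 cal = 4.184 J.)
Convert to SI: m = 132.5 kg, h = 452.628 m
PE = mgh = (132.5)(11.7)(452.628) = 701687 J = 167700 cal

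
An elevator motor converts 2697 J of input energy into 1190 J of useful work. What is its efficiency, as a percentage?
η = W_out/W_in = 1190/2697 = 44.12%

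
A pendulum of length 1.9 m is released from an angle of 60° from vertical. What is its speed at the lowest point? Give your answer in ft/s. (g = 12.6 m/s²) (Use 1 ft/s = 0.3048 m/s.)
h = L(1 − cosθ) = 1.9(1 − cos60°) = 0.95 m
v = √(2gh) = √(2·12.6·0.95) = 4.89285 m/s = 16.05 ft/s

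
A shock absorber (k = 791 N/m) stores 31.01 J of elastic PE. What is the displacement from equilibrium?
x = √(2·PE/k) = √(2·31.01/791) = 0.28 m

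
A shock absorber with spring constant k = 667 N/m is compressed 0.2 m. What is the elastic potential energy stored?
PE = ½kx² = ½(667)(0.2)² = 13.34 J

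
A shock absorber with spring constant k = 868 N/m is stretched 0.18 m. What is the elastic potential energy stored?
PE = ½kx² = ½(868)(0.18)² = 14.06 J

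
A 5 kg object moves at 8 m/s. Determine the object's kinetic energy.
KE = ½mv² = ½(5)(8)² = 160.0 J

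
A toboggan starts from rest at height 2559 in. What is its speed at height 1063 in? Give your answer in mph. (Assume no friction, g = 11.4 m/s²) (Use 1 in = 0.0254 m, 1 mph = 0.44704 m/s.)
Convert to SI: h₁−h₂ = 37.9984 m
mgh₁ = mgh₂ + ½mv² ⇒ v = √(2g(h₁−h₂)) = √(2·11.4·37.9984) = 29.4341 m/s = 65.84 mph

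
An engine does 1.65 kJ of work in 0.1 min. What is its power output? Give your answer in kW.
Convert to SI: W = 1650.0 J, t = 6.0 s
P = W/t = 1650.0/6.0 = 275.0 W = 0.275 kW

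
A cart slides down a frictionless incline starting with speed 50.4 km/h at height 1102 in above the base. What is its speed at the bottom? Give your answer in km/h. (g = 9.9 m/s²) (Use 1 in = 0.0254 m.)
Convert to SI: v₀ = 14.0 m/s, h = 27.9908 m
½mv₀² + mgh = ½mv² ⇒ v = √(v₀² + 2gh) = √(14.0² + 2·9.9·27.9908) = 27.3901 m/s = 98.6 km/h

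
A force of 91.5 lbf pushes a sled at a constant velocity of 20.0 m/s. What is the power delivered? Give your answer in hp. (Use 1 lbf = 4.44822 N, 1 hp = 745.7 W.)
Convert to SI: F = 407.012 N, v = 20.0 m/s
P = Fv = (407.012)(20.0) = 8140.24 W = 10.92 hp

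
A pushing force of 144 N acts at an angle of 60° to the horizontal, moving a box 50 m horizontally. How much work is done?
W = F·d·cosθ = (144)(50)cos(60°) = 3600 J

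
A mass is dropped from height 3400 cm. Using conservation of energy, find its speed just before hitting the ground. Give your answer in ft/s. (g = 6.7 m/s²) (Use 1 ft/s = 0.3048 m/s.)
Convert to SI: h = 34.0 m
mgh = ½mv² ⇒ v = √(2gh) = √(2·6.7·34.0) = 21.3448 m/s = 70.03 ft/s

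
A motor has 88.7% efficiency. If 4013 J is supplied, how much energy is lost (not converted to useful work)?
W_lost = W_in(1 − η) = 4013·(1 − 0.887) = 453.5 J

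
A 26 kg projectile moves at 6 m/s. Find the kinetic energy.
KE = ½mv² = ½(26)(6)² = 468.0 J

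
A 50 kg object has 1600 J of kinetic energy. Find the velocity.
v = √(2·KE/m) = √(2·1600/50) = 8.0 m/s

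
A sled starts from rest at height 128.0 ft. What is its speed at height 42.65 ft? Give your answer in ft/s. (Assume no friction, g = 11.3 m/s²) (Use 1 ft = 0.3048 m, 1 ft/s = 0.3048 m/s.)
Convert to SI: h₁−h₂ = 26.0147 m
mgh₁ = mgh₂ + ½mv² ⇒ v = √(2g(h₁−h₂)) = √(2·11.3·26.0147) = 24.2473 m/s = 79.55 ft/s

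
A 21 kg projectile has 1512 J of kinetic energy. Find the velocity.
v = √(2·KE/m) = √(2·1512/21) = 12.0 m/s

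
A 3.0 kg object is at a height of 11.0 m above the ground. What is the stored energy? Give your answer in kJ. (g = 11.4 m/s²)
PE = mgh = (3.0)(11.4)(11.0) = 376.2 J = 0.3762 kJ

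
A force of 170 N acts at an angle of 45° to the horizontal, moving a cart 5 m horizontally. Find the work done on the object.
W = F·d·cosθ = (170)(5)cos(45°) = 601.0 J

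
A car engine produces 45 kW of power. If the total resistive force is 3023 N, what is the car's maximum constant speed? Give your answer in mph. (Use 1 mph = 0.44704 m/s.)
P = Fv ⇒ v = P/F = 45000 W/3023.0 N = 14.8859 m/s = 33.3 mph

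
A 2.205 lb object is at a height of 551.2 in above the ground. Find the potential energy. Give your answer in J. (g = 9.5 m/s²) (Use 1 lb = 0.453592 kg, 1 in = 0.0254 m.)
Convert to SI: m = 1.00017 kg, h = 14.0005 m
PE = mgh = (1.00017)(9.5)(14.0005) = 133.0 J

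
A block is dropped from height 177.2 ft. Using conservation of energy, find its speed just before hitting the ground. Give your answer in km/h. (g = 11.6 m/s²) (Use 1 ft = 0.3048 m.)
Convert to SI: h = 54.0106 m
mgh = ½mv² ⇒ v = √(2gh) = √(2·11.6·54.0106) = 35.3984 m/s = 127.4 km/h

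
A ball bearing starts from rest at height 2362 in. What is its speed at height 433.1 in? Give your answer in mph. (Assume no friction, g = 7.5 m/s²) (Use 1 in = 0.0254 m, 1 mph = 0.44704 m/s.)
Convert to SI: h₁−h₂ = 48.9941 m
mgh₁ = mgh₂ + ½mv² ⇒ v = √(2g(h₁−h₂)) = √(2·7.5·48.9941) = 27.1092 m/s = 60.64 mph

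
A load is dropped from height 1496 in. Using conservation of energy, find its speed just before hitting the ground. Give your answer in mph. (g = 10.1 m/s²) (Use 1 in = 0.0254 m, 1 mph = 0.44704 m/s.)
Convert to SI: h = 37.9984 m
mgh = ½mv² ⇒ v = √(2gh) = √(2·10.1·37.9984) = 27.705 m/s = 61.97 mph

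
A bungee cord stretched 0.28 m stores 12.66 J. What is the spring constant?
k = 2·PE/x² = 2·12.66/(0.28)² = 323.0 N/m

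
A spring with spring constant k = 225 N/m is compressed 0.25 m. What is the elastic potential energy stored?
PE = ½kx² = ½(225)(0.25)² = 7.031 J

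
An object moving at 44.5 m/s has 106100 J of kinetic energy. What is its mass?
m = 2·KE/v² = 2·106100/(44.5)² = 107.2 kg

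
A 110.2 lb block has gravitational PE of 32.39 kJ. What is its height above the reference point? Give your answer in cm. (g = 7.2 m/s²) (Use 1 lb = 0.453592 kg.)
Convert to SI: m = 49.9858 kg, PE = 32390.0 J
h = PE/(mg) = 32390.0/(49.9858·7.2) = 89.9977 m = 9000 cm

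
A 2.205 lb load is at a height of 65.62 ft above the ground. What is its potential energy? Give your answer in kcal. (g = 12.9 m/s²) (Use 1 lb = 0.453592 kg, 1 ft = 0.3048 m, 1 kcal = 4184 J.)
Convert to SI: m = 1.00017 kg, h = 20.001 m
PE = mgh = (1.00017)(12.9)(20.001) = 258.057 J = 0.06168 kcal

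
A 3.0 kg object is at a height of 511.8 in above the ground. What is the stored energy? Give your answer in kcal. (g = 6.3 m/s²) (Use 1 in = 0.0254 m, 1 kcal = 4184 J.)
Convert to SI: m = 3.0 kg, h = 12.9997 m
PE = mgh = (3.0)(6.3)(12.9997) = 245.695 J = 0.05872 kcal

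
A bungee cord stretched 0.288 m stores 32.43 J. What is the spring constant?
k = 2·PE/x² = 2·32.43/(0.288)² = 782.0 N/m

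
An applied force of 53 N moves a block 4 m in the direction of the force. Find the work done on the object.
W = F·d = (53)(4) = 212.0 J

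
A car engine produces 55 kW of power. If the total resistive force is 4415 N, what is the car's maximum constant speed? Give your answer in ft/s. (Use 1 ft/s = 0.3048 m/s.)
P = Fv ⇒ v = P/F = 55000 W/4415.0 N = 12.4575 m/s = 40.87 ft/s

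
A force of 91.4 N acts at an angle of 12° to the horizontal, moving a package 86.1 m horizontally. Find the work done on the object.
W = F·d·cosθ = (91.4)(86.1)cos(12°) = 7698 J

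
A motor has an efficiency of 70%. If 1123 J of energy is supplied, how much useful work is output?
W_out = η·W_in = 0.7·1123 = 786.1 J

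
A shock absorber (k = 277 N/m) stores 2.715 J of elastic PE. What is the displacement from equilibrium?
x = √(2·PE/k) = √(2·2.715/277) = 0.14 m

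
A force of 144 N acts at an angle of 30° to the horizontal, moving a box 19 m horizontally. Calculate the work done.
W = F·d·cosθ = (144)(19)cos(30°) = 2369 J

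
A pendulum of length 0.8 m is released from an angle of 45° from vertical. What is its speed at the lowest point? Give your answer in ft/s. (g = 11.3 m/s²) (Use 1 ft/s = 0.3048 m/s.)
h = L(1 − cosθ) = 0.8(1 − cos45°) = 0.234315 m
v = √(2gh) = √(2·11.3·0.234315) = 2.3012 m/s = 7.55 ft/s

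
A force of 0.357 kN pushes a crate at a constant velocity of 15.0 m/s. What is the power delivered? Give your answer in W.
Convert to SI: F = 357.0 N, v = 15.0 m/s
P = Fv = (357.0)(15.0) = 5355 W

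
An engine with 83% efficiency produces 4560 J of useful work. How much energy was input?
W_in = W_out/η = 4560/0.83 = 5494 J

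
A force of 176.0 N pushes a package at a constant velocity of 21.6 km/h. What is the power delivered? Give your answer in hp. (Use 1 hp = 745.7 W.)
Convert to SI: F = 176.0 N, v = 6.0 m/s
P = Fv = (176.0)(6.0) = 1056.0 W = 1.416 hp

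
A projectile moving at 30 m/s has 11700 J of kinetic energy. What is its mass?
m = 2·KE/v² = 2·11700/(30)² = 26.0 kg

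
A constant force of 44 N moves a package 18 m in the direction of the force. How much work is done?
W = F·d = (44)(18) = 792.0 J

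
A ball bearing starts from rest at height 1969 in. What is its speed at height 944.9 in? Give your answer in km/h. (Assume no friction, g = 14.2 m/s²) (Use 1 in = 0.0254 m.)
Convert to SI: h₁−h₂ = 26.0121 m
mgh₁ = mgh₂ + ½mv² ⇒ v = √(2g(h₁−h₂)) = √(2·14.2·26.0121) = 27.1799 m/s = 97.85 km/h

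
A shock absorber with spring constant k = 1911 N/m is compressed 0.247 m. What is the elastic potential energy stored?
PE = ½kx² = ½(1911)(0.247)² = 58.29 J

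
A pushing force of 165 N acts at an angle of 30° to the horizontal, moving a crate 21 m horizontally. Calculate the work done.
W = F·d·cosθ = (165)(21)cos(30°) = 3001 J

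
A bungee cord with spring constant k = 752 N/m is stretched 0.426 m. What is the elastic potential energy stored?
PE = ½kx² = ½(752)(0.426)² = 68.23 J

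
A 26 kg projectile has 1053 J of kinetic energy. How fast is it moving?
v = √(2·KE/m) = √(2·1053/26) = 9.0 m/s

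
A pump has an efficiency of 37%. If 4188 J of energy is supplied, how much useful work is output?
W_out = η·W_in = 0.37·4188 = 1549.56 J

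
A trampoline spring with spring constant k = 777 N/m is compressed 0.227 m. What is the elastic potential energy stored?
PE = ½kx² = ½(777)(0.227)² = 20.02 J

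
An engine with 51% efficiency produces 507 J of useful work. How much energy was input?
W_in = W_out/η = 507/0.51 = 994.1 J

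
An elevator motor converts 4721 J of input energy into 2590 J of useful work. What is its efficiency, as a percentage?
η = W_out/W_in = 2590/4721 = 54.86%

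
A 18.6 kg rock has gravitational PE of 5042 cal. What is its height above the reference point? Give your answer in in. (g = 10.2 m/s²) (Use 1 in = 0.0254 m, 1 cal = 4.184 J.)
Convert to SI: m = 18.6 kg, PE = 21095.7 J
h = PE/(mg) = 21095.7/(18.6·10.2) = 111.194 m = 4378 in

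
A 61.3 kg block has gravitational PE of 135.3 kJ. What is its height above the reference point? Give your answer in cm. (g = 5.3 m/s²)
Convert to SI: m = 61.3 kg, PE = 135300 J
h = PE/(mg) = 135300/(61.3·5.3) = 416.449 m = 41640 cm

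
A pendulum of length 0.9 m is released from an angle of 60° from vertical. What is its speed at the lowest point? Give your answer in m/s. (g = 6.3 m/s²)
h = L(1 − cosθ) = 0.9(1 − cos60°) = 0.45 m
v = √(2gh) = √(2·6.3·0.45) = 2.381 m/s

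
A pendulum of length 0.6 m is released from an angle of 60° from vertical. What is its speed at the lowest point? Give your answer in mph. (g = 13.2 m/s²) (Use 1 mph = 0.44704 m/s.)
h = L(1 − cosθ) = 0.6(1 − cos60°) = 0.3 m
v = √(2gh) = √(2·13.2·0.3) = 2.81425 m/s = 6.295 mph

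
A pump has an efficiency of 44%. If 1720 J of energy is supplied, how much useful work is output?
W_out = η·W_in = 0.44·1720 = 756.8 J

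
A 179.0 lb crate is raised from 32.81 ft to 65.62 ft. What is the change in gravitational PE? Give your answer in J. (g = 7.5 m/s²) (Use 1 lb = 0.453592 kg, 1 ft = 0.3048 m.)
Convert to SI: m = 81.193 kg, Δh = 10.0005 m
ΔPE = mgΔh = (81.193)(7.5)(10.0005) = 6090 J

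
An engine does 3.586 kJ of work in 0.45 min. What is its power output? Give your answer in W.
Convert to SI: W = 3586.0 J, t = 27.0 s
P = W/t = 3586.0/27.0 = 132.8 W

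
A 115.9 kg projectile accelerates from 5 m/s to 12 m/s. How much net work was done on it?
W = ΔKE = ½m(v₂² − v₁²) = ½(115.9)(12² − 5²) = 6896.05 J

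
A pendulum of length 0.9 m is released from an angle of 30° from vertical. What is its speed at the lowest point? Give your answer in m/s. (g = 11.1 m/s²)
h = L(1 − cosθ) = 0.9(1 − cos30°) = 0.120577 m
v = √(2gh) = √(2·11.1·0.120577) = 1.636 m/s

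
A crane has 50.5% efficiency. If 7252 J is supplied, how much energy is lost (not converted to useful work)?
W_lost = W_in(1 − η) = 7252·(1 − 0.505) = 3590 J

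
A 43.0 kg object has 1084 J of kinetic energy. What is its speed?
v = √(2·KE/m) = √(2·1084/43.0) = 7.101 m/s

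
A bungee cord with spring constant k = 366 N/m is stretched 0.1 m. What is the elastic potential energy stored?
PE = ½kx² = ½(366)(0.1)² = 1.83 J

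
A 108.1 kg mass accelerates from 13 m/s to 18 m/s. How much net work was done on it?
W = ΔKE = ½m(v₂² − v₁²) = ½(108.1)(18² − 13²) = 8377.75 J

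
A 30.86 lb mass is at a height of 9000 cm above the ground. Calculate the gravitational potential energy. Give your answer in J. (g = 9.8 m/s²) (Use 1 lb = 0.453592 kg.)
Convert to SI: m = 13.9978 kg, h = 90.0 m
PE = mgh = (13.9978)(9.8)(90.0) = 12350 J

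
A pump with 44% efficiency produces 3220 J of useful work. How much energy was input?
W_in = W_out/η = 3220/0.44 = 7318 J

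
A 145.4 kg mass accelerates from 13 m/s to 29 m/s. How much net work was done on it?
W = ΔKE = ½m(v₂² − v₁²) = ½(145.4)(29² − 13²) = 48854.4 J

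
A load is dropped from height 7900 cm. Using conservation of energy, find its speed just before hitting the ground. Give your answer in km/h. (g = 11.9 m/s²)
Convert to SI: h = 79.0 m
mgh = ½mv² ⇒ v = √(2gh) = √(2·11.9·79.0) = 43.3613 m/s = 156.1 km/h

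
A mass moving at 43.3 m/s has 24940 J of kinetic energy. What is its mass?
m = 2·KE/v² = 2·24940/(43.3)² = 26.6 kg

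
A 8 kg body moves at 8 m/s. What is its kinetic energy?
KE = ½mv² = ½(8)(8)² = 256.0 J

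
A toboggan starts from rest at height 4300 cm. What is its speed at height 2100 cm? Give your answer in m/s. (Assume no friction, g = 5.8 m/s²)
Convert to SI: h₁−h₂ = 22.0 m
mgh₁ = mgh₂ + ½mv² ⇒ v = √(2g(h₁−h₂)) = √(2·5.8·22.0) = 15.97 m/s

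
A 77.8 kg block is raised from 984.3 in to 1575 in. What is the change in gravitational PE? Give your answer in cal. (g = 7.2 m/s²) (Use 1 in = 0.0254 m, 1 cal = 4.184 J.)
Convert to SI: m = 77.8 kg, Δh = 15.0038 m
ΔPE = mgΔh = (77.8)(7.2)(15.0038) = 8404.52 J = 2009 cal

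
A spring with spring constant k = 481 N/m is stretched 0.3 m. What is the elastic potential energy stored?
PE = ½kx² = ½(481)(0.3)² = 21.65 J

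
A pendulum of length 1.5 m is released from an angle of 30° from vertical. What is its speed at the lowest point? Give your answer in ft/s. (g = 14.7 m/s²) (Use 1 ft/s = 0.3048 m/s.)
h = L(1 − cosθ) = 1.5(1 − cos30°) = 0.200962 m
v = √(2gh) = √(2·14.7·0.200962) = 2.4307 m/s = 7.975 ft/s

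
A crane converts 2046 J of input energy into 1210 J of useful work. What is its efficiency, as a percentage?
η = W_out/W_in = 1210/2046 = 59.14%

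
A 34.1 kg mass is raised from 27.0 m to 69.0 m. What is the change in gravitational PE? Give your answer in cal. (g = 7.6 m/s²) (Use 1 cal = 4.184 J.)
ΔPE = mgΔh = (34.1)(7.6)(42.0) = 10884.7 J = 2602 cal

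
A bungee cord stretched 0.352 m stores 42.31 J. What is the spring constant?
k = 2·PE/x² = 2·42.31/(0.352)² = 682.9 N/m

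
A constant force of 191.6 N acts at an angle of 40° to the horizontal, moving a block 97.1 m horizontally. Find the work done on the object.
W = F·d·cosθ = (191.6)(97.1)cos(40°) = 14250 J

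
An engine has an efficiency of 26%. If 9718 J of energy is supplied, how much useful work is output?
W_out = η·W_in = 0.26·9718 = 2526.68 J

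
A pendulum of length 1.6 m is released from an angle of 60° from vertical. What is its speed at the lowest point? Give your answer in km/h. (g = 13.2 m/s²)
h = L(1 − cosθ) = 1.6(1 − cos60°) = 0.8 m
v = √(2gh) = √(2·13.2·0.8) = 4.59565 m/s = 16.54 km/h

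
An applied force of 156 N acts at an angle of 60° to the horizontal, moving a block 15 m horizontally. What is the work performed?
W = F·d·cosθ = (156)(15)cos(60°) = 1170 J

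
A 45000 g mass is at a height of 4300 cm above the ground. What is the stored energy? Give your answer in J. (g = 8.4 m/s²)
Convert to SI: m = 45.0 kg, h = 43.0 m
PE = mgh = (45.0)(8.4)(43.0) = 16250 J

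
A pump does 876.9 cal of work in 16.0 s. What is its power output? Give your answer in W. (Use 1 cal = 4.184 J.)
Convert to SI: W = 3668.95 J, t = 16.0 s
P = W/t = 3668.95/16.0 = 229.3 W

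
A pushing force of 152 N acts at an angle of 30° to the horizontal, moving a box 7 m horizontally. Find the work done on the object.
W = F·d·cosθ = (152)(7)cos(30°) = 921.5 J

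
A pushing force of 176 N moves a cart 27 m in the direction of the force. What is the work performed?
W = F·d = (176)(27) = 4752 J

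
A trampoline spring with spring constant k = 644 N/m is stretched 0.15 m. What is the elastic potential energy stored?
PE = ½kx² = ½(644)(0.15)² = 7.245 J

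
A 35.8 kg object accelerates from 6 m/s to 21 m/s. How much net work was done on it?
W = ΔKE = ½m(v₂² − v₁²) = ½(35.8)(21² − 6²) = 7249.5 J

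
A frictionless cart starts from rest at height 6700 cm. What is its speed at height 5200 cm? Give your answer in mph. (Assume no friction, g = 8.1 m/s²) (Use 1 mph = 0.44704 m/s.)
Convert to SI: h₁−h₂ = 15.0 m
mgh₁ = mgh₂ + ½mv² ⇒ v = √(2g(h₁−h₂)) = √(2·8.1·15.0) = 15.5885 m/s = 34.87 mph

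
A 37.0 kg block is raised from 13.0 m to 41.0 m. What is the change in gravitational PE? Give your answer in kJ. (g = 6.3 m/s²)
ΔPE = mgΔh = (37.0)(6.3)(28.0) = 6526.8 J = 6.527 kJ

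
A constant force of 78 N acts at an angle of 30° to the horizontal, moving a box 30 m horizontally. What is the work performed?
W = F·d·cosθ = (78)(30)cos(30°) = 2026 J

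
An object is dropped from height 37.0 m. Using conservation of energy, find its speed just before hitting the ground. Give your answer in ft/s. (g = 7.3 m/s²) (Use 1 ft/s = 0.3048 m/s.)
mgh = ½mv² ⇒ v = √(2gh) = √(2·7.3·37.0) = 23.2422 m/s = 76.25 ft/s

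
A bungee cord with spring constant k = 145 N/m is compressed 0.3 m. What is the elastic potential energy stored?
PE = ½kx² = ½(145)(0.3)² = 6.525 J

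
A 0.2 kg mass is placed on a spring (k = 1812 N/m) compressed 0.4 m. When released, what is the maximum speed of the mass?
½kx² = ½mv² ⇒ v = x√(k/m) = (0.4)√(1812/0.2) = 38.07 m/s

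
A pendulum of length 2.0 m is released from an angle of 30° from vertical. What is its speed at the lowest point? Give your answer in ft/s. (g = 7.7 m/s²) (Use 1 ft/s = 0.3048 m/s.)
h = L(1 − cosθ) = 2.0(1 − cos30°) = 0.267949 m
v = √(2gh) = √(2·7.7·0.267949) = 2.03136 m/s = 6.665 ft/s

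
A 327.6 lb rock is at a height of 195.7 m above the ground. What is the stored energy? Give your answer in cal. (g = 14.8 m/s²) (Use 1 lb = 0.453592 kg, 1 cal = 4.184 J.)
Convert to SI: m = 148.597 kg, h = 195.7 m
PE = mgh = (148.597)(14.8)(195.7) = 430390 J = 102900 cal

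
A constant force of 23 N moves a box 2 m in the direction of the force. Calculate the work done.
W = F·d = (23)(2) = 46.0 J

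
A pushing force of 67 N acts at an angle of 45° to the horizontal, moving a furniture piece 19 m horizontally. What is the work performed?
W = F·d·cosθ = (67)(19)cos(45°) = 900.1 J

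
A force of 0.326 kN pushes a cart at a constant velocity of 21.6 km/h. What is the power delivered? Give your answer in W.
Convert to SI: F = 326.0 N, v = 6.0 m/s
P = Fv = (326.0)(6.0) = 1956 W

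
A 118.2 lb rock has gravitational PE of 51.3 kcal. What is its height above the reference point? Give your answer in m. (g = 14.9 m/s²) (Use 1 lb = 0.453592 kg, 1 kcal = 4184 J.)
Convert to SI: m = 53.6146 kg, PE = 214639 J
h = PE/(mg) = 214639/(53.6146·14.9) = 268.7 m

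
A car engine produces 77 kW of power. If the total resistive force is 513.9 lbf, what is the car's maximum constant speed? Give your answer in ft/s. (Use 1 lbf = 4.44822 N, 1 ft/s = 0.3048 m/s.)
Convert to SI: F = 2285.94 N
P = Fv ⇒ v = P/F = 77000 W/2285.94 N = 33.6842 m/s = 110.5 ft/s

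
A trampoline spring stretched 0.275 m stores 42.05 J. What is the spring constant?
k = 2·PE/x² = 2·42.05/(0.275)² = 1112 N/m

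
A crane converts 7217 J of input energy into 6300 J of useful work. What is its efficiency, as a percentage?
η = W_out/W_in = 6300/7217 = 87.29%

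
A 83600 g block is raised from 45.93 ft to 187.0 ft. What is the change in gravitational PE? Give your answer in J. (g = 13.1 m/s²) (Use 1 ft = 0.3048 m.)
Convert to SI: m = 83.6 kg, Δh = 42.9981 m
ΔPE = mgΔh = (83.6)(13.1)(42.9981) = 47090 J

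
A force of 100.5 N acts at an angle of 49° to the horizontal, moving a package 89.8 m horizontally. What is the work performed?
W = F·d·cosθ = (100.5)(89.8)cos(49°) = 5921 J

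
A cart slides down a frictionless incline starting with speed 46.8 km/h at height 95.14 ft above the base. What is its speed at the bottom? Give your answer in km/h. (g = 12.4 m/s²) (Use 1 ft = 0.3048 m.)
Convert to SI: v₀ = 13.0 m/s, h = 28.9987 m
½mv₀² + mgh = ½mv² ⇒ v = √(v₀² + 2gh) = √(13.0² + 2·12.4·28.9987) = 29.8021 m/s = 107.3 km/h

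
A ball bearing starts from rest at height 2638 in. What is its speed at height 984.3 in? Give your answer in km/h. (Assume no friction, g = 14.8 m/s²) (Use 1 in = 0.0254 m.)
Convert to SI: h₁−h₂ = 42.004 m
mgh₁ = mgh₂ + ½mv² ⇒ v = √(2g(h₁−h₂)) = √(2·14.8·42.004) = 35.2607 m/s = 126.9 km/h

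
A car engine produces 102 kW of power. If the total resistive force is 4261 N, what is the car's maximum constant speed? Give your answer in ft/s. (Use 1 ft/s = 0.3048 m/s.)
P = Fv ⇒ v = P/F = 102000 W/4261.0 N = 23.938 m/s = 78.54 ft/s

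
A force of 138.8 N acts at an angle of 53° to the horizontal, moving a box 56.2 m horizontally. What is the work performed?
W = F·d·cosθ = (138.8)(56.2)cos(53°) = 4694 J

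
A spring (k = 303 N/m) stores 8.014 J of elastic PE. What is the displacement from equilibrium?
x = √(2·PE/k) = √(2·8.014/303) = 0.23 m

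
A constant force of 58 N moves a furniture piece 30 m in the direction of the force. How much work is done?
W = F·d = (58)(30) = 1740 J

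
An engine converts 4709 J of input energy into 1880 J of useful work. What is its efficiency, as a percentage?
η = W_out/W_in = 1880/4709 = 39.92%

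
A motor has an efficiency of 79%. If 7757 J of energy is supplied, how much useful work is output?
W_out = η·W_in = 0.79·7757 = 6128.03 J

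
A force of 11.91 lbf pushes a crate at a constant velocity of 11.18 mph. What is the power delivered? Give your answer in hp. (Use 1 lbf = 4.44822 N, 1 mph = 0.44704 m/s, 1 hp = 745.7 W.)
Convert to SI: F = 52.9783 N, v = 4.99791 m/s
P = Fv = (52.9783)(4.99791) = 264.781 W = 0.3551 hp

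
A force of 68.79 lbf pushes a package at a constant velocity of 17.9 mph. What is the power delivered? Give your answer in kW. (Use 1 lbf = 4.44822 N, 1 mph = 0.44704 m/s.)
Convert to SI: F = 305.993 N, v = 8.00202 m/s
P = Fv = (305.993)(8.00202) = 2448.56 W = 2.449 kW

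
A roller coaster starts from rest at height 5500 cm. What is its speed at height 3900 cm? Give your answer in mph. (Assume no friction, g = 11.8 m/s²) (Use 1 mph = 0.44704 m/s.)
Convert to SI: h₁−h₂ = 16.0 m
mgh₁ = mgh₂ + ½mv² ⇒ v = √(2g(h₁−h₂)) = √(2·11.8·16.0) = 19.4319 m/s = 43.47 mph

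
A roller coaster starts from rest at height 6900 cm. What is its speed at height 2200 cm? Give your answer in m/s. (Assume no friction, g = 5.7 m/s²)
Convert to SI: h₁−h₂ = 47.0 m
mgh₁ = mgh₂ + ½mv² ⇒ v = √(2g(h₁−h₂)) = √(2·5.7·47.0) = 23.15 m/s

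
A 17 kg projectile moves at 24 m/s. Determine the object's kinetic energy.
KE = ½mv² = ½(17)(24)² = 4896.0 J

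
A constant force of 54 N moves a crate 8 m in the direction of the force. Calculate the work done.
W = F·d = (54)(8) = 432.0 J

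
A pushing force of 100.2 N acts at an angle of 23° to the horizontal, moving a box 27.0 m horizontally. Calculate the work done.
W = F·d·cosθ = (100.2)(27.0)cos(23°) = 2490 J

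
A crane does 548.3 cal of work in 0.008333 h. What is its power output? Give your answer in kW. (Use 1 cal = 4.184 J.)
Convert to SI: W = 2294.09 J, t = 29.9988 s
P = W/t = 2294.09/29.9988 = 76.4726 W = 0.07647 kW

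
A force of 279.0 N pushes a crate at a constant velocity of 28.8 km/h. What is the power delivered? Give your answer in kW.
Convert to SI: F = 279.0 N, v = 8.0 m/s
P = Fv = (279.0)(8.0) = 2232.0 W = 2.232 kW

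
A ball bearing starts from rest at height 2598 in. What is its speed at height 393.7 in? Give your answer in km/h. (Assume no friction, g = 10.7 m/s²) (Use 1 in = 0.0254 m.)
Convert to SI: h₁−h₂ = 55.9892 m
mgh₁ = mgh₂ + ½mv² ⇒ v = √(2g(h₁−h₂)) = √(2·10.7·55.9892) = 34.6146 m/s = 124.6 km/h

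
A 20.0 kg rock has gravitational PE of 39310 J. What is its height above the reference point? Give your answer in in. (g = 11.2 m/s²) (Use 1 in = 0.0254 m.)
h = PE/(mg) = 39310.0/(20.0·11.2) = 175.491 m = 6909 in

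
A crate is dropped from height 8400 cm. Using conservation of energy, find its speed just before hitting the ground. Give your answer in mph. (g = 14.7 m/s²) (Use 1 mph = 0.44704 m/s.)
Convert to SI: h = 84.0 m
mgh = ½mv² ⇒ v = √(2gh) = √(2·14.7·84.0) = 49.6951 m/s = 111.2 mph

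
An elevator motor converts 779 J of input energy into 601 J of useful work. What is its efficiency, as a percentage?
η = W_out/W_in = 601/779 = 77.15%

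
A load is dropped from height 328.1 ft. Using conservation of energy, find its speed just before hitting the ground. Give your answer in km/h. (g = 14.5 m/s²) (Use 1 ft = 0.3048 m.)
Convert to SI: h = 100.005 m
mgh = ½mv² ⇒ v = √(2gh) = √(2·14.5·100.005) = 53.853 m/s = 193.9 km/h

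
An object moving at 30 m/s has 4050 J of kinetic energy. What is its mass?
m = 2·KE/v² = 2·4050/(30)² = 9.0 kg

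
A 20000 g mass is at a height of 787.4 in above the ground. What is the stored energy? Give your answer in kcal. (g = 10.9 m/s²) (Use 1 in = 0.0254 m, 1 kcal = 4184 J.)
Convert to SI: m = 20.0 kg, h = 20.0 m
PE = mgh = (20.0)(10.9)(20.0) = 4359.99 J = 1.042 kcal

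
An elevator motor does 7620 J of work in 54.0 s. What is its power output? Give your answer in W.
P = W/t = 7620.0/54.0 = 141.1 W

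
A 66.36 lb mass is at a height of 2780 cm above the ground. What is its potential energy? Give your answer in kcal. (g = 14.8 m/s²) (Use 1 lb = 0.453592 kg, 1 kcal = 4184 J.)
Convert to SI: m = 30.1004 kg, h = 27.8 m
PE = mgh = (30.1004)(14.8)(27.8) = 12384.5 J = 2.96 kcal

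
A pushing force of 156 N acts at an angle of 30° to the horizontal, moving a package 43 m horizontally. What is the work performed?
W = F·d·cosθ = (156)(43)cos(30°) = 5809 J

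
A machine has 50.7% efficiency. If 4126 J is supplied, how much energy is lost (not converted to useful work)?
W_lost = W_in(1 − η) = 4126·(1 − 0.507) = 2034 J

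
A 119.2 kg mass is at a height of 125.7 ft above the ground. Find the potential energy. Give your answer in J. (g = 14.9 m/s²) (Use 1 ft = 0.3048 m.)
Convert to SI: m = 119.2 kg, h = 38.3134 m
PE = mgh = (119.2)(14.9)(38.3134) = 68050 J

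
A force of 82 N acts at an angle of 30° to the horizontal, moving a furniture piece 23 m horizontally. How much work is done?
W = F·d·cosθ = (82)(23)cos(30°) = 1633 J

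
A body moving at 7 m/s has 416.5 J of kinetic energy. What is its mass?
m = 2·KE/v² = 2·416.5/(7)² = 17.0 kg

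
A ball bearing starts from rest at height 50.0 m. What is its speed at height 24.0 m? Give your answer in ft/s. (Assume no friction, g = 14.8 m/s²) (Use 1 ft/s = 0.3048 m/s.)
mgh₁ = mgh₂ + ½mv² ⇒ v = √(2g(h₁−h₂)) = √(2·14.8·26.0) = 27.7417 m/s = 91.02 ft/s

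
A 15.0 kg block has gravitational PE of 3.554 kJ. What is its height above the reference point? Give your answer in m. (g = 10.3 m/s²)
Convert to SI: m = 15.0 kg, PE = 3554.0 J
h = PE/(mg) = 3554.0/(15.0·10.3) = 23.0 m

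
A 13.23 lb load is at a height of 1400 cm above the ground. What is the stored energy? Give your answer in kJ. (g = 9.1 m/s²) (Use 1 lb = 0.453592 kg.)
Convert to SI: m = 6.00102 kg, h = 14.0 m
PE = mgh = (6.00102)(9.1)(14.0) = 764.53 J = 0.7645 kJ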